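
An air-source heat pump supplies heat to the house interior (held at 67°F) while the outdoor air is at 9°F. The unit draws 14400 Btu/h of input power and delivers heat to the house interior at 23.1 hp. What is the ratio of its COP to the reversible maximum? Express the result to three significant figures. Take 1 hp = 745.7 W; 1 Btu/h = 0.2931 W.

0.449

Converting, Q̇_H = 23.10 hp = 58770 Btu/h, so COP_actual = Q̇_H/Ẇ = 58770/14400 = 4.081.
In absolute terms T_C = 260.37 K and T_H = 292.59 K, so ΔT = 32.22 K.
COP_Carnot = T_H/ΔT = 292.59/32.22 = 9.081.
η_II = COP_actual/COP_Carnot = 4.081/9.081 = 0.4495.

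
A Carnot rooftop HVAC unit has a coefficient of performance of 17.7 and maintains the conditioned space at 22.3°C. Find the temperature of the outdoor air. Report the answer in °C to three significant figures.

39.0 °C

COP_R = T_C/(T_H − T_C) gives T_H − T_C = T_C/COP.
With T_C = 295.45 K, T_H = 295.45 × (1 + 1/17.7) = 312.14 K.
Converting, 312.14 K = 38.99°C.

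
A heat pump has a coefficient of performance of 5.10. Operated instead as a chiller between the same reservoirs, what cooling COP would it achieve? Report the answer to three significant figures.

Since Q_H = Q_C + W for any cycle, COP_R = Q_C/W = Q_H/W − 1.
COP_R = 5.10 − 1 = 4.10.

4.10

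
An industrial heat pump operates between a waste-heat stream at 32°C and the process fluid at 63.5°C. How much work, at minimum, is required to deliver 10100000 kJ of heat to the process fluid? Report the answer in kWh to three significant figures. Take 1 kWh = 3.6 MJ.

In absolute terms T_C = 305.15 K and T_H = 336.65 K, so ΔT = 31.50 K.
The reversible limit is COP_HP = T_H/ΔT = 10.69, so W_min = Q_H/COP = Q_H·ΔT/T_H.
W_min = 10100000 × 31.50/336.65 = 945000 kJ = 262.5 kWh.

263 kWh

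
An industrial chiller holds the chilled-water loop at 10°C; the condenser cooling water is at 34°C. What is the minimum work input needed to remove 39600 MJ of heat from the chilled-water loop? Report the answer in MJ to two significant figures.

3400 MJ

In absolute terms T_C = 283.15 K and T_H = 307.15 K, so ΔT = 24.00 K.
The reversible limit is COP_R = T_C/ΔT = 11.80, so W_min = Q_C/COP = Q_C·ΔT/T_C.
W_min = 39600 × 24.00/283.15 = 3357 MJ.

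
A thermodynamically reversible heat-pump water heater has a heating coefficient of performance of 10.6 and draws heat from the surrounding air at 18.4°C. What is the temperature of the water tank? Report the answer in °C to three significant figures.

COP_HP = T_H/(T_H − T_C) rearranges to T_H = COP·T_C/(COP − 1).
With T_C = 291.55 K, T_H = 10.6 × 291.55/9.600 = 321.92 K.
Converting, 321.92 K = 48.77°C.

48.8 °C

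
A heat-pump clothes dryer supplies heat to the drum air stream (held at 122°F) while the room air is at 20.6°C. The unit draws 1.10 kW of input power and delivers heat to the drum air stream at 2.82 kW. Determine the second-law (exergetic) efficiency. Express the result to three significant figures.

0.233

COP_actual = Q̇_H/Ẇ = 2.820/1.100 = 2.564.
In absolute terms T_C = 293.75 K and T_H = 323.15 K, so ΔT = 29.40 K.
COP_Carnot = T_H/ΔT = 323.15/29.40 = 10.99.
η_II = COP_actual/COP_Carnot = 2.564/10.99 = 0.2332.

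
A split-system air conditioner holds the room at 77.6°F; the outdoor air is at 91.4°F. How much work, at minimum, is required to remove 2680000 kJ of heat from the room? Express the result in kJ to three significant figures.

68800 kJ

In absolute terms T_C = 298.48 K and T_H = 306.15 K, so ΔT = 7.667 K.
The reversible limit is COP_R = T_C/ΔT = 38.93, so W_min = Q_C/COP = Q_C·ΔT/T_C.
W_min = 2680000 × 7.667/298.48 = 68840 kJ.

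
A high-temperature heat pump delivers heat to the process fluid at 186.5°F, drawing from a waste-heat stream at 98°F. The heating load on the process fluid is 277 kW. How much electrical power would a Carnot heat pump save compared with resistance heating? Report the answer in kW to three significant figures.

In absolute terms T_C = 309.82 K and T_H = 358.98 K, so ΔT = 49.17 K.
COP_Carnot = T_H/ΔT = 358.98/49.17 = 7.301.
Resistance heating needs Ẇ_res = Q̇_H = 277.0 kW; the reversible heat pump needs only Ẇ_hp = Q̇_H/COP = 37.94 kW.
Saving = 277.0 − 37.94 = 239.1 kW.

239 kW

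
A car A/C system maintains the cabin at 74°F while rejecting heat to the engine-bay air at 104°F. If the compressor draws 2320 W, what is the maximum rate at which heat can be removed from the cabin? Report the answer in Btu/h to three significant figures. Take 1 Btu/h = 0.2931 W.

141000 Btu/h

In absolute terms T_C = 296.48 K and T_H = 313.15 K, so ΔT = 16.67 K.
COP_Carnot = T_C/ΔT = 296.48/16.67 = 17.79.
Q̇_max = COP_Carnot × Ẇ = 17.79 × 2320 W = 41270 W = 140800 Btu/h.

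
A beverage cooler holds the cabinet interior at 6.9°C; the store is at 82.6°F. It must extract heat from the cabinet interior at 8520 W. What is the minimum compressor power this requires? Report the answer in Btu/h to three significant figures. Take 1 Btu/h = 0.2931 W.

In absolute terms T_C = 280.05 K and T_H = 301.26 K, so ΔT = 21.21 K.
COP_Carnot = T_C/ΔT = 280.05/21.21 = 13.20.
Ẇ_min = Q̇/COP_Carnot = 8520/13.20 = 645.3 W = 2202 Btu/h.

2200 Btu/h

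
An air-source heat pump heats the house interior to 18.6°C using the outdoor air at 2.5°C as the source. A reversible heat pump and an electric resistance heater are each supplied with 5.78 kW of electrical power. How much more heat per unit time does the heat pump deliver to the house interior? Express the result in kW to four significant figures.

In absolute terms T_C = 275.65 K and T_H = 291.75 K, so ΔT = 16.10 K.
COP_Carnot = T_H/ΔT = 291.75/16.10 = 18.12.
The heat pump delivers Q̇_H = COP × Ẇ = 104.7 kW; the resistance heater delivers Ẇ = 5.780 kW.
Extra = (COP − 1)·Ẇ = 98.96 kW.

98.96 kW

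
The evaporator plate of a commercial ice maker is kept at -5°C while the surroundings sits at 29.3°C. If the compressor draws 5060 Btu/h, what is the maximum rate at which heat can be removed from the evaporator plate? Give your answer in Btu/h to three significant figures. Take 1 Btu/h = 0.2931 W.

In absolute terms T_C = 268.15 K and T_H = 302.45 K, so ΔT = 34.30 K.
COP_Carnot = T_C/ΔT = 268.15/34.30 = 7.818.
Q̇_max = COP_Carnot × Ẇ = 7.818 × 5060 Btu/h = 39560 Btu/h.

39600 Btu/h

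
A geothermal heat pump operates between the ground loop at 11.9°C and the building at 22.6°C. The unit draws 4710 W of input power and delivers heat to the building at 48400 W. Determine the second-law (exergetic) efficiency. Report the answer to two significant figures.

0.37

COP_actual = Q̇_H/Ẇ = 48400/4710 = 10.28.
In absolute terms T_C = 285.05 K and T_H = 295.75 K, so ΔT = 10.70 K.
COP_Carnot = T_H/ΔT = 295.75/10.70 = 27.64.
η_II = COP_actual/COP_Carnot = 10.28/27.64 = 0.3718.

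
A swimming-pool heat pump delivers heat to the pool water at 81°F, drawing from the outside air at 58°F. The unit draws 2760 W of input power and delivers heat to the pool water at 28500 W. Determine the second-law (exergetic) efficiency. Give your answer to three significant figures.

COP_actual = Q̇_H/Ẇ = 28500/2760 = 10.33.
In absolute terms T_C = 287.59 K and T_H = 300.37 K, so ΔT = 12.78 K.
COP_Carnot = T_H/ΔT = 300.37/12.78 = 23.51.
η_II = COP_actual/COP_Carnot = 10.33/23.51 = 0.4393.

0.439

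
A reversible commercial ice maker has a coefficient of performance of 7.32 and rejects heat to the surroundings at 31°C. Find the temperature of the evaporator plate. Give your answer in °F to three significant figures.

For a Carnot refrigerator COP_R = T_C/(T_H − T_C), so T_C = COP·T_H/(1 + COP).
With T_H = 304.15 K, T_C = 7.32 × 304.15/8.320 = 267.59 K.
Converting, 267.59 K = 22.00°F.

22.0 °F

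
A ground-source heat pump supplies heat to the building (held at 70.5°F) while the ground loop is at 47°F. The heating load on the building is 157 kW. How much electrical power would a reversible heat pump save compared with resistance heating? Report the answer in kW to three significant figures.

In absolute terms T_C = 281.48 K and T_H = 294.54 K, so ΔT = 13.06 K.
COP_Carnot = T_H/ΔT = 294.54/13.06 = 22.56.
Resistance heating needs Ẇ_res = Q̇_H = 157.0 kW; the reversible heat pump needs only Ẇ_hp = Q̇_H/COP = 6.959 kW.
Saving = 157.0 − 6.959 = 150.0 kW.

150 kW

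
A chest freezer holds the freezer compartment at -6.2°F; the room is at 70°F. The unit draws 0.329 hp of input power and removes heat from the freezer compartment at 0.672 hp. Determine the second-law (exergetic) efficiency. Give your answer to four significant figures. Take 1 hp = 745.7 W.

0.3432

COP_actual = Q̇_C/Ẇ = 0.6720/0.3290 = 2.043.
In absolute terms T_C = 251.93 K and T_H = 294.26 K, so ΔT = 42.33 K.
COP_Carnot = T_C/ΔT = 251.93/42.33 = 5.951.
η_II = COP_actual/COP_Carnot = 2.043/5.951 = 0.3432.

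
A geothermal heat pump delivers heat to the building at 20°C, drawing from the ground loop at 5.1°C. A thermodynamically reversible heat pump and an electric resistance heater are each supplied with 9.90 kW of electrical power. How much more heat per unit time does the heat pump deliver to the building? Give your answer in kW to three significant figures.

In absolute terms T_C = 278.25 K and T_H = 293.15 K, so ΔT = 14.90 K.
COP_Carnot = T_H/ΔT = 293.15/14.90 = 19.67.
The heat pump delivers Q̇_H = COP × Ẇ = 194.8 kW; the resistance heater delivers Ẇ = 9.900 kW.
Extra = (COP − 1)·Ẇ = 184.9 kW.

185 kW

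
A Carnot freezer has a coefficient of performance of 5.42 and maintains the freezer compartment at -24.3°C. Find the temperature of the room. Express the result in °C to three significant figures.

21.6 °C

COP_R = T_C/(T_H − T_C) gives T_H − T_C = T_C/COP.
With T_C = 248.85 K, T_H = 248.85 × (1 + 1/5.42) = 294.76 K.
Converting, 294.76 K = 21.61°C.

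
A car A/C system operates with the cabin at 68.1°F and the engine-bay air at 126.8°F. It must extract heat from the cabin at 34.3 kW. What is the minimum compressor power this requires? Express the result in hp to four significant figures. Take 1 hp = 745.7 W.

5.116 hp

In absolute terms T_C = 293.21 K and T_H = 325.82 K, so ΔT = 32.61 K.
COP_Carnot = T_C/ΔT = 293.21/32.61 = 8.991.
Ẇ_min = Q̇/COP_Carnot = 34.30/8.991 = 3.815 kW = 5.116 hp.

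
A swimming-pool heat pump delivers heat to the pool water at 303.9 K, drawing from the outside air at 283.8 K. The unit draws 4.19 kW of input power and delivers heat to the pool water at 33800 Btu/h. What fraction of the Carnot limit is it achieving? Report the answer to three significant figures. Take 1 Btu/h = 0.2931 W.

0.156

Converting, Q̇_H = 33800 Btu/h = 9.907 kW, so COP_actual = Q̇_H/Ẇ = 9.907/4.190 = 2.364.
The reservoir spacing is ΔT = 303.9 − 283.8 = 20.10 K.
COP_Carnot = T_H/ΔT = 303.90/20.10 = 15.12.
η_II = COP_actual/COP_Carnot = 2.364/15.12 = 0.1564.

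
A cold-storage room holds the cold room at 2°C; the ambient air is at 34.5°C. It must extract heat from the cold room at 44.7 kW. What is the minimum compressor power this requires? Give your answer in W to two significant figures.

In absolute terms T_C = 275.15 K and T_H = 307.65 K, so ΔT = 32.50 K.
COP_Carnot = T_C/ΔT = 275.15/32.50 = 8.466.
Ẇ_min = Q̇/COP_Carnot = 44.70/8.466 = 5.280 kW = 5280 W.

5300 W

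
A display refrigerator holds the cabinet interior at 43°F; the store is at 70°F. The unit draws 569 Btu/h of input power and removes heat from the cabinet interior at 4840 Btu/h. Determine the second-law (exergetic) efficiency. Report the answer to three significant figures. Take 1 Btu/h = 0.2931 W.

COP_actual = Q̇_C/Ẇ = 4840/569.0 = 8.506.
In absolute terms T_C = 279.26 K and T_H = 294.26 K, so ΔT = 15.00 K.
COP_Carnot = T_C/ΔT = 279.26/15.00 = 18.62.
η_II = COP_actual/COP_Carnot = 8.506/18.62 = 0.4569.

0.457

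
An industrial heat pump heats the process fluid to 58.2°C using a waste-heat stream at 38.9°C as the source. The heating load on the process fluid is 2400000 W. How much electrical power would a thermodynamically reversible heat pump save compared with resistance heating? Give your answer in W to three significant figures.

In absolute terms T_C = 312.05 K and T_H = 331.35 K, so ΔT = 19.30 K.
COP_Carnot = T_H/ΔT = 331.35/19.30 = 17.17.
Resistance heating needs Ẇ_res = Q̇_H = 2400000 W; the reversible heat pump needs only Ẇ_hp = Q̇_H/COP = 139800 W.
Saving = 2400000 − 139800 = 2260000 W.

2260000 W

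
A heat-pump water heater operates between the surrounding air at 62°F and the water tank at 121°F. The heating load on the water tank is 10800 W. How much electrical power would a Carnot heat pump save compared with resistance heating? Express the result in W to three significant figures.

In absolute terms T_C = 289.82 K and T_H = 322.59 K, so ΔT = 32.78 K.
COP_Carnot = T_H/ΔT = 322.59/32.78 = 9.842.
Resistance heating needs Ẇ_res = Q̇_H = 10800 W; the reversible heat pump needs only Ẇ_hp = Q̇_H/COP = 1097 W.
Saving = 10800 − 1097 = 9703 W.

9700 W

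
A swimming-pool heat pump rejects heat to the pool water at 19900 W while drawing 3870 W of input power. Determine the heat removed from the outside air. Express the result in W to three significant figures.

For a cyclic device the first law requires Q̇_H = Q̇_C + Ẇ.
Q̇_C = Q̇_H − Ẇ = 16030 W.

16000 W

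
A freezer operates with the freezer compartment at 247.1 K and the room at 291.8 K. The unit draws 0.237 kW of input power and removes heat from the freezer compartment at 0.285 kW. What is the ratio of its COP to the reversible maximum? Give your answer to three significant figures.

0.218

COP_actual = Q̇_C/Ẇ = 0.2850/0.2370 = 1.203.
The reservoir spacing is ΔT = 291.8 − 247.1 = 44.70 K.
COP_Carnot = T_C/ΔT = 247.10/44.70 = 5.528.
η_II = COP_actual/COP_Carnot = 1.203/5.528 = 0.2175.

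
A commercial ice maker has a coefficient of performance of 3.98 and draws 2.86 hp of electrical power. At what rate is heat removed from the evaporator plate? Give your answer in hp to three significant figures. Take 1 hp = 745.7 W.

Q̇_C = COP × Ẇ = 3.98 × 2.860 = 11.38 hp.

11.4 hp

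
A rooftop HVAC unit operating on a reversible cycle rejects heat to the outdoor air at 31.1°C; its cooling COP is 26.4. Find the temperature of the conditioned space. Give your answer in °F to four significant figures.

67.99 °F

For a Carnot refrigerator COP_R = T_C/(T_H − T_C), so T_C = COP·T_H/(1 + COP).
With T_H = 304.25 K, T_C = 26.4 × 304.25/27.40 = 293.15 K.
Converting, 293.15 K = 67.99°F.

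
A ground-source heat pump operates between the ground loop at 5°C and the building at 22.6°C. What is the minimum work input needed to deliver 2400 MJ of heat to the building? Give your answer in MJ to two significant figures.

140 MJ

In absolute terms T_C = 278.15 K and T_H = 295.75 K, so ΔT = 17.60 K.
The reversible limit is COP_HP = T_H/ΔT = 16.80, so W_min = Q_H/COP = Q_H·ΔT/T_H.
W_min = 2400 × 17.60/295.75 = 142.8 MJ.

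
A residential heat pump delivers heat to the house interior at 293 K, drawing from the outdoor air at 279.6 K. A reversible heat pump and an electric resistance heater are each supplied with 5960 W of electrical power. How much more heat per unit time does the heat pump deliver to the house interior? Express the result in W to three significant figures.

The reservoir spacing is ΔT = 293 − 279.6 = 13.40 K.
COP_Carnot = T_H/ΔT = 293.00/13.40 = 21.87.
The heat pump delivers Q̇_H = COP × Ẇ = 130300 W; the resistance heater delivers Ẇ = 5960 W.
Extra = (COP − 1)·Ẇ = 124400 W.

124000 W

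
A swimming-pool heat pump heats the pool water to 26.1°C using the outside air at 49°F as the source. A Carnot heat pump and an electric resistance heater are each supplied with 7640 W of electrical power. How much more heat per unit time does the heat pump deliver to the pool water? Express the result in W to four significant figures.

129600 W

In absolute terms T_C = 282.59 K and T_H = 299.25 K, so ΔT = 16.66 K.
COP_Carnot = T_H/ΔT = 299.25/16.66 = 17.97.
The heat pump delivers Q̇_H = COP × Ẇ = 137300 W; the resistance heater delivers Ẇ = 7640 W.
Extra = (COP − 1)·Ẇ = 129600 W.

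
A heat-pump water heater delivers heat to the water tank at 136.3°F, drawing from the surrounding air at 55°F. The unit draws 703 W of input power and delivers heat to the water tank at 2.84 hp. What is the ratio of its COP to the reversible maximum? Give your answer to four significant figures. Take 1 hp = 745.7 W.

Converting, Q̇_H = 2.840 hp = 2118 W, so COP_actual = Q̇_H/Ẇ = 2118/703.0 = 3.013.
In absolute terms T_C = 285.93 K and T_H = 331.09 K, so ΔT = 45.17 K.
COP_Carnot = T_H/ΔT = 331.09/45.17 = 7.331.
η_II = COP_actual/COP_Carnot = 3.013/7.331 = 0.4110.

0.4110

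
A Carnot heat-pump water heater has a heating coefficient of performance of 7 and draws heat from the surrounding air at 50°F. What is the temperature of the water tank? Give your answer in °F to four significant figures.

134.9 °F

COP_HP = T_H/(T_H − T_C) rearranges to T_H = COP·T_C/(COP − 1).
With T_C = 283.15 K, T_H = 7 × 283.15/6.000 = 330.34 K.
Converting, 330.34 K = 134.94°F.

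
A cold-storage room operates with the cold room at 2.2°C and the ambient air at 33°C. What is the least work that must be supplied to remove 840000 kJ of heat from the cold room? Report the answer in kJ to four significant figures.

In absolute terms T_C = 275.35 K and T_H = 306.15 K, so ΔT = 30.80 K.
The reversible limit is COP_R = T_C/ΔT = 8.940, so W_min = Q_C/COP = Q_C·ΔT/T_C.
W_min = 840000 × 30.80/275.35 = 93960 kJ.

93960 kJ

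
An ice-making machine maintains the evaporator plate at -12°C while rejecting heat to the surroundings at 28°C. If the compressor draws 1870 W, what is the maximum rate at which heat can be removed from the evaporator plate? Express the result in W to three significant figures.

In absolute terms T_C = 261.15 K and T_H = 301.15 K, so ΔT = 40.00 K.
COP_Carnot = T_C/ΔT = 261.15/40.00 = 6.529.
Q̇_max = COP_Carnot × Ẇ = 6.529 × 1870 W = 12210 W.

12200 W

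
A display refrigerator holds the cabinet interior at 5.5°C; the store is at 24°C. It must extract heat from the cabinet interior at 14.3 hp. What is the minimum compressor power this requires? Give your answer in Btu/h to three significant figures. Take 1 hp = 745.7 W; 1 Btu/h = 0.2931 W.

2420 Btu/h

In absolute terms T_C = 278.65 K and T_H = 297.15 K, so ΔT = 18.50 K.
COP_Carnot = T_C/ΔT = 278.65/18.50 = 15.06.
Ẇ_min = Q̇/COP_Carnot = 14.30/15.06 = 0.9494 hp = 2415 Btu/h.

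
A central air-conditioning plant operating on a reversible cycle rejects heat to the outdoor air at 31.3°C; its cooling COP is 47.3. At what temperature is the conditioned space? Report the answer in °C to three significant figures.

For a Carnot refrigerator COP_R = T_C/(T_H − T_C), so T_C = COP·T_H/(1 + COP).
With T_H = 304.45 K, T_C = 47.3 × 304.45/48.30 = 298.15 K.
Converting, 298.15 K = 25.00°C.

25.0 °C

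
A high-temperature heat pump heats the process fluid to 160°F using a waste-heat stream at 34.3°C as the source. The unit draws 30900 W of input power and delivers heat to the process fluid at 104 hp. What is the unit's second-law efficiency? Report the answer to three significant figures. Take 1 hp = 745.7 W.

Converting, Q̇_H = 104.0 hp = 77550 W, so COP_actual = Q̇_H/Ẇ = 77550/30900 = 2.510.
In absolute terms T_C = 307.45 K and T_H = 344.26 K, so ΔT = 36.81 K.
COP_Carnot = T_H/ΔT = 344.26/36.81 = 9.352.
η_II = COP_actual/COP_Carnot = 2.510/9.352 = 0.2684.

0.268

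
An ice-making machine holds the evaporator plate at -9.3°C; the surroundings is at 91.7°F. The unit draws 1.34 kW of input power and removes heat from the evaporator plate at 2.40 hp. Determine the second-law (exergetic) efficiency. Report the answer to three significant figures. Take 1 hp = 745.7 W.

Converting, Q̇_C = 2.400 hp = 1.790 kW, so COP_actual = Q̇_C/Ẇ = 1.790/1.340 = 1.336.
In absolute terms T_C = 263.85 K and T_H = 306.32 K, so ΔT = 42.47 K.
COP_Carnot = T_C/ΔT = 263.85/42.47 = 6.213.
η_II = COP_actual/COP_Carnot = 1.336/6.213 = 0.2150.

0.215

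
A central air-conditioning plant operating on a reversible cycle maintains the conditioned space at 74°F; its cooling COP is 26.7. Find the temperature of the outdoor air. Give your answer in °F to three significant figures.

94.0 °F

COP_R = T_C/(T_H − T_C) gives T_H − T_C = T_C/COP.
With T_C = 296.48 K, T_H = 296.48 × (1 + 1/26.7) = 307.59 K.
Converting, 307.59 K = 93.99°F.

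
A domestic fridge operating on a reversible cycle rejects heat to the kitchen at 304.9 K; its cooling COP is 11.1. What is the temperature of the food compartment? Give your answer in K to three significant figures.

280 K

For a Carnot refrigerator COP_R = T_C/(T_H − T_C), so T_C = COP·T_H/(1 + COP).
With T_H = 304.90 K, T_C = 11.1 × 304.90/12.10 = 279.70 K.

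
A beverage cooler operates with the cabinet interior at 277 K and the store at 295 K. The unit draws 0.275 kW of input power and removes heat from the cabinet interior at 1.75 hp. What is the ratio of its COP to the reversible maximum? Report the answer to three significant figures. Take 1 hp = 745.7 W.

Converting, Q̇_C = 1.750 hp = 1.305 kW, so COP_actual = Q̇_C/Ẇ = 1.305/0.2750 = 4.745.
The reservoir spacing is ΔT = 295 − 277 = 18.00 K.
COP_Carnot = T_C/ΔT = 277.00/18.00 = 15.39.
η_II = COP_actual/COP_Carnot = 4.745/15.39 = 0.3084.

0.308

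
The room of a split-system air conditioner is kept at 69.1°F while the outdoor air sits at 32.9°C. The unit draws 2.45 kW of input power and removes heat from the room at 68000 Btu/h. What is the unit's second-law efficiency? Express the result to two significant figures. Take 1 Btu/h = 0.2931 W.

0.34

Converting, Q̇_C = 68000 Btu/h = 19.93 kW, so COP_actual = Q̇_C/Ẇ = 19.93/2.450 = 8.135.
In absolute terms T_C = 293.76 K and T_H = 306.05 K, so ΔT = 12.29 K.
COP_Carnot = T_C/ΔT = 293.76/12.29 = 23.90.
η_II = COP_actual/COP_Carnot = 8.135/23.90 = 0.3403.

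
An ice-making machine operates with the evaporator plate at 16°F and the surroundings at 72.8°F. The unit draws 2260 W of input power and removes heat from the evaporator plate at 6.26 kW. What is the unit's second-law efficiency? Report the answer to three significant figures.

0.331

Converting, Q̇_C = 6.260 kW = 6260 W, so COP_actual = Q̇_C/Ẇ = 6260/2260 = 2.770.
In absolute terms T_C = 264.26 K and T_H = 295.82 K, so ΔT = 31.56 K.
COP_Carnot = T_C/ΔT = 264.26/31.56 = 8.374.
η_II = COP_actual/COP_Carnot = 2.770/8.374 = 0.3308.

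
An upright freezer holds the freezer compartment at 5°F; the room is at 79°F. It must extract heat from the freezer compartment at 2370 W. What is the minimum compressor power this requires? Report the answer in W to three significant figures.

377 W

In absolute terms T_C = 258.15 K and T_H = 299.26 K, so ΔT = 41.11 K.
COP_Carnot = T_C/ΔT = 258.15/41.11 = 6.279.
Ẇ_min = Q̇/COP_Carnot = 2370/6.279 = 377.4 W.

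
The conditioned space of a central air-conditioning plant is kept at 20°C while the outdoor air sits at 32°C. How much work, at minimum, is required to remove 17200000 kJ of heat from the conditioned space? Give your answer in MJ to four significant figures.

In absolute terms T_C = 293.15 K and T_H = 305.15 K, so ΔT = 12.00 K.
The reversible limit is COP_R = T_C/ΔT = 24.43, so W_min = Q_C/COP = Q_C·ΔT/T_C.
W_min = 17200000 × 12.00/293.15 = 704100 kJ = 704.1 MJ.

704.1 MJ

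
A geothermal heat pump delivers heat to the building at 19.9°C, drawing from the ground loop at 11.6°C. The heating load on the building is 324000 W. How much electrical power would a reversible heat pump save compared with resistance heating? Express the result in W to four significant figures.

In absolute terms T_C = 284.75 K and T_H = 293.05 K, so ΔT = 8.300 K.
COP_Carnot = T_H/ΔT = 293.05/8.300 = 35.31.
Resistance heating needs Ẇ_res = Q̇_H = 324000 W; the reversible heat pump needs only Ẇ_hp = Q̇_H/COP = 9177 W.
Saving = 324000 − 9177 = 314800 W.

314800 W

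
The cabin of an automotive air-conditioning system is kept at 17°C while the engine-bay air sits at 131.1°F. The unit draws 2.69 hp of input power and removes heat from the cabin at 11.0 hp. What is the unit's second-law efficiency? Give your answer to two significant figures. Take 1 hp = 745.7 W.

0.54

COP_actual = Q̇_C/Ẇ = 11.00/2.690 = 4.089.
In absolute terms T_C = 290.15 K and T_H = 328.21 K, so ΔT = 38.06 K.
COP_Carnot = T_C/ΔT = 290.15/38.06 = 7.624.
η_II = COP_actual/COP_Carnot = 4.089/7.624 = 0.5363.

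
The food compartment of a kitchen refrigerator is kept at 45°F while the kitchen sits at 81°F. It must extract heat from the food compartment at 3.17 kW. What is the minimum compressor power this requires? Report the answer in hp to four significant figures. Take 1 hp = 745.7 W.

In absolute terms T_C = 280.37 K and T_H = 300.37 K, so ΔT = 20.00 K.
COP_Carnot = T_C/ΔT = 280.37/20.00 = 14.02.
Ẇ_min = Q̇/COP_Carnot = 3.170/14.02 = 0.2261 kW = 0.3032 hp.

0.3032 hp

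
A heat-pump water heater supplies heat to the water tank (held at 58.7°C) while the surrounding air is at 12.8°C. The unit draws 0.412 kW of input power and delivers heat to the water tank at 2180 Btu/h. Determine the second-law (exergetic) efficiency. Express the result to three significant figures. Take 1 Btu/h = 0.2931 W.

Converting, Q̇_H = 2180 Btu/h = 0.6390 kW, so COP_actual = Q̇_H/Ẇ = 0.6390/0.4120 = 1.551.
In absolute terms T_C = 285.95 K and T_H = 331.85 K, so ΔT = 45.90 K.
COP_Carnot = T_H/ΔT = 331.85/45.90 = 7.230.
η_II = COP_actual/COP_Carnot = 1.551/7.230 = 0.2145.

0.215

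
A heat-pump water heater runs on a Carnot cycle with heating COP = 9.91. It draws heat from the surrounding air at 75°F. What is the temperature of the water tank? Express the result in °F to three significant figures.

135 °F

COP_HP = T_H/(T_H − T_C) rearranges to T_H = COP·T_C/(COP − 1).
With T_C = 297.04 K, T_H = 9.91 × 297.04/8.910 = 330.38 K.
Converting, 330.38 K = 135.01°F.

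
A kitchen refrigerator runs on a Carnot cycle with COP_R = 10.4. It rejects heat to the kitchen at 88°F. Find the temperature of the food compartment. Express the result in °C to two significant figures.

4.4 °C

For a Carnot refrigerator COP_R = T_C/(T_H − T_C), so T_C = COP·T_H/(1 + COP).
With T_H = 304.26 K, T_C = 10.4 × 304.26/11.40 = 277.57 K.
Converting, 277.57 K = 4.42°C.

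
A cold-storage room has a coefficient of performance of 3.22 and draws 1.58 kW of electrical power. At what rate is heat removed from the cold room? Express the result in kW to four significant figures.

5.088 kW

Q̇_C = COP × Ẇ = 3.22 × 1.580 = 5.088 kW.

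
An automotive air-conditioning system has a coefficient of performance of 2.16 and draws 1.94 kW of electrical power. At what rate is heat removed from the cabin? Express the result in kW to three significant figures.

4.19 kW

Q̇_C = COP × Ẇ = 2.16 × 1.940 = 4.190 kW.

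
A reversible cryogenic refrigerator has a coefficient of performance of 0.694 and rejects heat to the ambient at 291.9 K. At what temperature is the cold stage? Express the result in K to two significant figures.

For a Carnot refrigerator COP_R = T_C/(T_H − T_C), so T_C = COP·T_H/(1 + COP).
With T_H = 291.90 K, T_C = 0.694 × 291.90/1.694 = 119.59 K.

120 K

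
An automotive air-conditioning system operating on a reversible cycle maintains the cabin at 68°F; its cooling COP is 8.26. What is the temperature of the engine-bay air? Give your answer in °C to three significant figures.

COP_R = T_C/(T_H − T_C) gives T_H − T_C = T_C/COP.
With T_C = 293.15 K, T_H = 293.15 × (1 + 1/8.26) = 328.64 K.
Converting, 328.64 K = 55.49°C.

55.5 °C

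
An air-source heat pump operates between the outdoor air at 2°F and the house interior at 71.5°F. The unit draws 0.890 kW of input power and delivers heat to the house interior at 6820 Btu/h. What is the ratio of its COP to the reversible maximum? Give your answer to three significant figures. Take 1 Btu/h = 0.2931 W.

Converting, Q̇_H = 6820 Btu/h = 1.999 kW, so COP_actual = Q̇_H/Ẇ = 1.999/0.8900 = 2.246.
In absolute terms T_C = 256.48 K and T_H = 295.09 K, so ΔT = 38.61 K.
COP_Carnot = T_H/ΔT = 295.09/38.61 = 7.643.
η_II = COP_actual/COP_Carnot = 2.246/7.643 = 0.2939.

0.294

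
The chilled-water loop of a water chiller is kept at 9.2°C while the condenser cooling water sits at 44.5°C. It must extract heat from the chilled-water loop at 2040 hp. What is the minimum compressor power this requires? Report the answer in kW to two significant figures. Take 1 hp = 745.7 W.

In absolute terms T_C = 282.35 K and T_H = 317.65 K, so ΔT = 35.30 K.
COP_Carnot = T_C/ΔT = 282.35/35.30 = 7.999.
Ẇ_min = Q̇/COP_Carnot = 2040/7.999 = 255.0 hp = 190.2 kW.

190 kW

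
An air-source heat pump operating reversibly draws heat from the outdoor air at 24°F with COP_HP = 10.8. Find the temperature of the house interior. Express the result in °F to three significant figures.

73.4 °F

COP_HP = T_H/(T_H − T_C) rearranges to T_H = COP·T_C/(COP − 1).
With T_C = 268.71 K, T_H = 10.8 × 268.71/9.800 = 296.12 K.
Converting, 296.12 K = 73.35°F.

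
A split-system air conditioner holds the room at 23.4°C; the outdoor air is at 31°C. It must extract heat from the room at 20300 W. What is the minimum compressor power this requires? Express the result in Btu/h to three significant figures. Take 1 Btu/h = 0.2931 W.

In absolute terms T_C = 296.55 K and T_H = 304.15 K, so ΔT = 7.600 K.
COP_Carnot = T_C/ΔT = 296.55/7.600 = 39.02.
Ẇ_min = Q̇/COP_Carnot = 20300/39.02 = 520.2 W = 1775 Btu/h.

1770 Btu/h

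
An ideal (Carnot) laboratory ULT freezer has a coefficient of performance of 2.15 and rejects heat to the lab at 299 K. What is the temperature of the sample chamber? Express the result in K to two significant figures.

For a Carnot refrigerator COP_R = T_C/(T_H − T_C), so T_C = COP·T_H/(1 + COP).
With T_H = 299.00 K, T_C = 2.15 × 299.00/3.150 = 204.08 K.

200 K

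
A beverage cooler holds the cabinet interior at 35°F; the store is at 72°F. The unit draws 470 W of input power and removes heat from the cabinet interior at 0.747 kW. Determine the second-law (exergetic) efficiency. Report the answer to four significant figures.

0.1189

Converting, Q̇_C = 0.7470 kW = 747.0 W, so COP_actual = Q̇_C/Ẇ = 747.0/470.0 = 1.589.
In absolute terms T_C = 274.82 K and T_H = 295.37 K, so ΔT = 20.56 K.
COP_Carnot = T_C/ΔT = 274.82/20.56 = 13.37.
η_II = COP_actual/COP_Carnot = 1.589/13.37 = 0.1189.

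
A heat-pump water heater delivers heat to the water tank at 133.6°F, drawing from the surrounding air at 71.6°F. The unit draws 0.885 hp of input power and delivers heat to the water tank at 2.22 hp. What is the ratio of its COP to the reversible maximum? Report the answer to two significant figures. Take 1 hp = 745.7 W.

0.26

COP_actual = Q̇_H/Ẇ = 2.220/0.8850 = 2.508.
In absolute terms T_C = 295.15 K and T_H = 329.59 K, so ΔT = 34.44 K.
COP_Carnot = T_H/ΔT = 329.59/34.44 = 9.569.
η_II = COP_actual/COP_Carnot = 2.508/9.569 = 0.2621.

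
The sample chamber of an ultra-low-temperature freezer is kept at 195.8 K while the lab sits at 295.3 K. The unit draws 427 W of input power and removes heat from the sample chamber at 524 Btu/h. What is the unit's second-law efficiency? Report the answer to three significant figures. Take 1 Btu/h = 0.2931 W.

Converting, Q̇_C = 524.0 Btu/h = 153.6 W, so COP_actual = Q̇_C/Ẇ = 153.6/427.0 = 0.3597.
The reservoir spacing is ΔT = 295.3 − 195.8 = 99.50 K.
COP_Carnot = T_C/ΔT = 195.80/99.50 = 1.968.
η_II = COP_actual/COP_Carnot = 0.3597/1.968 = 0.1828.

0.183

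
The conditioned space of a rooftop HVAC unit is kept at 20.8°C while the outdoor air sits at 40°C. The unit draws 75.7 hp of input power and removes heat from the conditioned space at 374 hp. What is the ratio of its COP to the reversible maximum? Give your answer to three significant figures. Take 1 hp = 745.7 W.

COP_actual = Q̇_C/Ẇ = 374.0/75.70 = 4.941.
In absolute terms T_C = 293.95 K and T_H = 313.15 K, so ΔT = 19.20 K.
COP_Carnot = T_C/ΔT = 293.95/19.20 = 15.31.
η_II = COP_actual/COP_Carnot = 4.941/15.31 = 0.3227.

0.323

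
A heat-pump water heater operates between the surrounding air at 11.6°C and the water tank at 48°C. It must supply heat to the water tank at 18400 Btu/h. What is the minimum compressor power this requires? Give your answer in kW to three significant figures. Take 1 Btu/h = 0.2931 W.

In absolute terms T_C = 284.75 K and T_H = 321.15 K, so ΔT = 36.40 K.
COP_Carnot = T_H/ΔT = 321.15/36.40 = 8.823.
Ẇ_min = Q̇/COP_Carnot = 18400/8.823 = 2086 Btu/h = 0.6113 kW.

0.611 kW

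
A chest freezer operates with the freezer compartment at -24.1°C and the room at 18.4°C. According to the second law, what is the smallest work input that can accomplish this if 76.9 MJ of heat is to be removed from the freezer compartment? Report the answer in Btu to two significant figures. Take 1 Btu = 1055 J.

12000 Btu

In absolute terms T_C = 249.05 K and T_H = 291.55 K, so ΔT = 42.50 K.
The reversible limit is COP_R = T_C/ΔT = 5.860, so W_min = Q_C/COP = Q_C·ΔT/T_C.
W_min = 76.90 × 42.50/249.05 = 13.12 MJ = 12440 Btu.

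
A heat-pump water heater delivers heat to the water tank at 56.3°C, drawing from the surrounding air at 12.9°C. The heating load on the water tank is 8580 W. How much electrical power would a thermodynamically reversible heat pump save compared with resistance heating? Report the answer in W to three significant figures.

In absolute terms T_C = 286.05 K and T_H = 329.45 K, so ΔT = 43.40 K.
COP_Carnot = T_H/ΔT = 329.45/43.40 = 7.591.
Resistance heating needs Ẇ_res = Q̇_H = 8580 W; the reversible heat pump needs only Ẇ_hp = Q̇_H/COP = 1130 W.
Saving = 8580 − 1130 = 7450 W.

7450 W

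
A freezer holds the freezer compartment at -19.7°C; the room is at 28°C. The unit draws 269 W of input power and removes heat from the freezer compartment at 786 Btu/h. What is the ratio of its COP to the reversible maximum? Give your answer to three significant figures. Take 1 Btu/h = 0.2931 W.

0.161

Converting, Q̇_C = 786.0 Btu/h = 230.4 W, so COP_actual = Q̇_C/Ẇ = 230.4/269.0 = 0.8564.
In absolute terms T_C = 253.45 K and T_H = 301.15 K, so ΔT = 47.70 K.
COP_Carnot = T_C/ΔT = 253.45/47.70 = 5.313.
η_II = COP_actual/COP_Carnot = 0.8564/5.313 = 0.1612.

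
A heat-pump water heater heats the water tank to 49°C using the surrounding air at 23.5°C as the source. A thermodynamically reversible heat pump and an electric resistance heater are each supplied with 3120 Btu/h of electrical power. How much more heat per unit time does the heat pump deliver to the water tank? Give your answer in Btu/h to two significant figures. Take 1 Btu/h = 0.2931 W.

36000 Btu/h

In absolute terms T_C = 296.65 K and T_H = 322.15 K, so ΔT = 25.50 K.
COP_Carnot = T_H/ΔT = 322.15/25.50 = 12.63.
The heat pump delivers Q̇_H = COP × Ẇ = 39420 Btu/h; the resistance heater delivers Ẇ = 3120 Btu/h.
Extra = (COP − 1)·Ẇ = 36300 Btu/h.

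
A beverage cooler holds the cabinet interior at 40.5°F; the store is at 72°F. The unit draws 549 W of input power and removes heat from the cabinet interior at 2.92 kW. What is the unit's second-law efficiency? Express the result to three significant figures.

Converting, Q̇_C = 2.920 kW = 2920 W, so COP_actual = Q̇_C/Ẇ = 2920/549.0 = 5.319.
In absolute terms T_C = 277.87 K and T_H = 295.37 K, so ΔT = 17.50 K.
COP_Carnot = T_C/ΔT = 277.87/17.50 = 15.88.
η_II = COP_actual/COP_Carnot = 5.319/15.88 = 0.3350.

0.335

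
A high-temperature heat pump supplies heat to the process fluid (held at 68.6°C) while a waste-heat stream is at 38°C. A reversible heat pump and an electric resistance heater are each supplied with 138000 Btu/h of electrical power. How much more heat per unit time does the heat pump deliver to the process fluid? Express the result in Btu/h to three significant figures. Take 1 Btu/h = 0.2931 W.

1400000 Btu/h

In absolute terms T_C = 311.15 K and T_H = 341.75 K, so ΔT = 30.60 K.
COP_Carnot = T_H/ΔT = 341.75/30.60 = 11.17.
The heat pump delivers Q̇_H = COP × Ẇ = 1541000 Btu/h; the resistance heater delivers Ẇ = 138000 Btu/h.
Extra = (COP − 1)·Ẇ = 1403000 Btu/h.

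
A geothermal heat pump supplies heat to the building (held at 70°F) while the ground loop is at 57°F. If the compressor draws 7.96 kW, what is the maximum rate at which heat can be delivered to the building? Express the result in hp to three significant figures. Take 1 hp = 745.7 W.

435 hp

In absolute terms T_C = 287.04 K and T_H = 294.26 K, so ΔT = 7.222 K.
COP_Carnot = T_H/ΔT = 294.26/7.222 = 40.74.
Q̇_max = COP_Carnot × Ẇ = 40.74 × 7.960 kW = 324.3 kW = 434.9 hp.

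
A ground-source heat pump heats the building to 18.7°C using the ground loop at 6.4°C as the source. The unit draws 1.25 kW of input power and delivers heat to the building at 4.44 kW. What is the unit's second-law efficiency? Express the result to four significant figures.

COP_actual = Q̇_H/Ẇ = 4.440/1.250 = 3.552.
In absolute terms T_C = 279.55 K and T_H = 291.85 K, so ΔT = 12.30 K.
COP_Carnot = T_H/ΔT = 291.85/12.30 = 23.73.
η_II = COP_actual/COP_Carnot = 3.552/23.73 = 0.1497.

0.1497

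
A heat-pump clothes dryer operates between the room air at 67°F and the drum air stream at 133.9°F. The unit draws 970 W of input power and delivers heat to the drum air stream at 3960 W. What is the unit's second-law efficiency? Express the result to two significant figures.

0.46

COP_actual = Q̇_H/Ẇ = 3960/970.0 = 4.082.
In absolute terms T_C = 292.59 K and T_H = 329.76 K, so ΔT = 37.17 K.
COP_Carnot = T_H/ΔT = 329.76/37.17 = 8.872.
η_II = COP_actual/COP_Carnot = 4.082/8.872 = 0.4601.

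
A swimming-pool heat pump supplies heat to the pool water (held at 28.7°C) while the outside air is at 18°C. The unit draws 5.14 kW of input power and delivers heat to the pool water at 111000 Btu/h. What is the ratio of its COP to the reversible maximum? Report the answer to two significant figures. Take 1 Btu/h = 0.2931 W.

Converting, Q̇_H = 111000 Btu/h = 32.53 kW, so COP_actual = Q̇_H/Ẇ = 32.53/5.140 = 6.330.
In absolute terms T_C = 291.15 K and T_H = 301.85 K, so ΔT = 10.70 K.
COP_Carnot = T_H/ΔT = 301.85/10.70 = 28.21.
η_II = COP_actual/COP_Carnot = 6.330/28.21 = 0.2244.

0.22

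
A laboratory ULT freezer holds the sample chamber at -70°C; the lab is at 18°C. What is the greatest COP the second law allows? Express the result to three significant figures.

In absolute terms T_C = 203.15 K and T_H = 291.15 K, so ΔT = 88.00 K.
For a reversible cycle, COP_Carnot = T_C/ΔT = 203.15/88.00 = 2.309.

2.31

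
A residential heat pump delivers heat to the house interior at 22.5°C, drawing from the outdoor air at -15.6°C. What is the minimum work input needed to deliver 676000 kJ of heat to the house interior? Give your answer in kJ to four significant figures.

In absolute terms T_C = 257.55 K and T_H = 295.65 K, so ΔT = 38.10 K.
The reversible limit is COP_HP = T_H/ΔT = 7.760, so W_min = Q_H/COP = Q_H·ΔT/T_H.
W_min = 676000 × 38.10/295.65 = 87120 kJ.

87120 kJ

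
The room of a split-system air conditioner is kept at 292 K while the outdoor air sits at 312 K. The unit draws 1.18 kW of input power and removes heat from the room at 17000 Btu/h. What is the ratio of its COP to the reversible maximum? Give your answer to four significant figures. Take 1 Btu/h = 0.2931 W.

Converting, Q̇_C = 17000 Btu/h = 4.983 kW, so COP_actual = Q̇_C/Ẇ = 4.983/1.180 = 4.223.
The reservoir spacing is ΔT = 312 − 292 = 20.00 K.
COP_Carnot = T_C/ΔT = 292.00/20.00 = 14.60.
η_II = COP_actual/COP_Carnot = 4.223/14.60 = 0.2892.

0.2892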